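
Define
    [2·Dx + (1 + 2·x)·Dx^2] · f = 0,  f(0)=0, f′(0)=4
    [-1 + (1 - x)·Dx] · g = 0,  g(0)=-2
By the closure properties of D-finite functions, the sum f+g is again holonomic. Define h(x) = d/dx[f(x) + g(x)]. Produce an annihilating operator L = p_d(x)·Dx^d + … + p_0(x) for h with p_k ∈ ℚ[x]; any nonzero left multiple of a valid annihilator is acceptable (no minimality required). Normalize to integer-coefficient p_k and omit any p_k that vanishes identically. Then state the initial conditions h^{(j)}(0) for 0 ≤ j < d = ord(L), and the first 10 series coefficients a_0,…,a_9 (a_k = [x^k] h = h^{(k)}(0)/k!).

L = (-14 - 4·x) + (1 - 20·x - 8·x^2)·Dx + (2 + 3·x - 3·x^2 - 2·x^3)·Dx^2  (order 2).
h: a_k = 2, -12, 10, -40, 54, -140, 242, -528, 1006, -2068, …
ICs: h(0) = 2, h′(0) = -12.

f: a_k = 0, 4, -4, 16/3, -8, 64/5, -64/3, 256/7, -64, 1024/9, …
g: a_k = -2, -2, -2, -2, -2, -2, -2, -2, -2, -2, …
Weyl lclm of L_f,L_g ⇒ L₀ (ord ≤ 3).
Derive L from L₀ (diff closure).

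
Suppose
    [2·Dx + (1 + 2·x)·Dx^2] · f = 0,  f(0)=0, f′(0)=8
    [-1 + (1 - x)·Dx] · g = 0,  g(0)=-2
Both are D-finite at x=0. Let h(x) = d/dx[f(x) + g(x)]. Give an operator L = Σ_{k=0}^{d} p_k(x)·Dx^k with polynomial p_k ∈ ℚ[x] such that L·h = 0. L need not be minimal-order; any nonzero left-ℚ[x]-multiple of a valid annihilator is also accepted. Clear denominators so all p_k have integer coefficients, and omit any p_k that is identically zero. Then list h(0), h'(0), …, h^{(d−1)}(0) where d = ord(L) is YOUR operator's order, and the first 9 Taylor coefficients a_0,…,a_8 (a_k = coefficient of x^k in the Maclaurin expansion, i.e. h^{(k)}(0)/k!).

f: a_k = 0, 8, -8, 32/3, -16, 128/5, -128/3, 512/7, -128, …
g: a_k = -2, -2, -2, -2, -2, -2, -2, -2, -2, …
L₀ := lclm(L_f,L_g); ord L₀ ≤ 2+1.
h=h₀': d/dx-closure on L₀ ⇒ L.
L = (-14 - 4·x) + (1 - 20·x - 8·x^2)·Dx + (2 + 3·x - 3·x^2 - 2·x^3)·Dx^2  (order 2).
h: a_k = 6, -20, 26, -72, 118, -268, 498, -1040, 2030, …
ICs: h(0) = 6, h′(0) = -20.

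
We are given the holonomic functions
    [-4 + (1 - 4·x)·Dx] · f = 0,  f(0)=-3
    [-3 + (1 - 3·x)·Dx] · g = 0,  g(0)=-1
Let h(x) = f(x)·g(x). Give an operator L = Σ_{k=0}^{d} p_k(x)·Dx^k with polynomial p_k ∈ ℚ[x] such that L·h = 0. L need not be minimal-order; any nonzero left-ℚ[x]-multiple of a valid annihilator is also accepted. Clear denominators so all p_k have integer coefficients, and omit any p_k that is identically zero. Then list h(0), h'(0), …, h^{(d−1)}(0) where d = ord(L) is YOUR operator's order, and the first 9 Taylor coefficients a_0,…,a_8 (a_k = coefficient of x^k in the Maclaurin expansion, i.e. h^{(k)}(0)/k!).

L = (-7 + 24·x) + (1 - 7·x + 12·x^2)·Dx  (order 1).
h: a_k = 3, 21, 111, 525, 2343, 10101, 42591, 176925, 727383, …
ICs: h(0) = 3.

f: a_k = -3, -12, -48, -192, -768, -3072, -12288, -49152, -196608, …
g: a_k = -1, -3, -9, -27, -81, -243, -729, -2187, -6561, …
Product ⇒ symmetric product L₀, ord ≤ 1.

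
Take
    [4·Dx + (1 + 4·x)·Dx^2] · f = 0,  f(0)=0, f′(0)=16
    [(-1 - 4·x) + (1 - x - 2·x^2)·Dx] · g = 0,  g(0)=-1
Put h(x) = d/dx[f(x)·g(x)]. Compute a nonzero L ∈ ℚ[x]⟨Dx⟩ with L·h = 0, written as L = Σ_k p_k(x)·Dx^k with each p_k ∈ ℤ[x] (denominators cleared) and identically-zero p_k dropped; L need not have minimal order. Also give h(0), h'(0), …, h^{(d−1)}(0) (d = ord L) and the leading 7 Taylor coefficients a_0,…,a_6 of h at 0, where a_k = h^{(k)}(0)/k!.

f: a_k = 0, 16, -32, 256/3, -256, 4096/5, -8192/3, …
g: a_k = -1, -1, -3, -5, -11, -21, -43, …
Sym-product of L_f,L_g gives L₀ (≤ ord 2).
Differentiate: ansatz ord ≤ ord L₀ ⇒ L.
L = (36 + 144·x + 288·x^2) + (-1 + 24·x + 168·x^2 + 224·x^3)·Dx + (-1 - 7·x - 6·x^2 + 32·x^3 + 32·x^4)·Dx^2  (order 2).
h: a_k = -16, 32, -304, 2240/3, -4176, 68064/5, -306736/5, …
ICs: h(0) = -16, h′(0) = 32.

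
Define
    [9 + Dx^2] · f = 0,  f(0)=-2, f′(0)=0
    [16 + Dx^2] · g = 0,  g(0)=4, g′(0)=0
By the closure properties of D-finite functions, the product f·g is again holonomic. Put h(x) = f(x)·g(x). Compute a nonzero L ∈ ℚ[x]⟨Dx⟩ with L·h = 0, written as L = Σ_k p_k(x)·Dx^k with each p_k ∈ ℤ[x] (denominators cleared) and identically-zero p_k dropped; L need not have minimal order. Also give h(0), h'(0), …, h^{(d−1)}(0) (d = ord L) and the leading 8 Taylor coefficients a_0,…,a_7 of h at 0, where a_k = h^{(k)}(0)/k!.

f: a_k = -2, 0, 9, 0, -27/4, 0, 81/40, 0, …
g: a_k = 4, 0, -32, 0, 128/3, 0, -1024/45, 0, …
L₀ := L_f ⊗_s L_g (sym. prod.), ord ≤ 4.
L = 49 + 50·Dx^2 + Dx^4  (order 4).
h: a_k = -8, 0, 100, 0, -1201/3, 0, 11765/18, 0, …
ICs: h(0) = -8, h′(0) = 0, h′′(0) = 200, h′′′(0) = 0.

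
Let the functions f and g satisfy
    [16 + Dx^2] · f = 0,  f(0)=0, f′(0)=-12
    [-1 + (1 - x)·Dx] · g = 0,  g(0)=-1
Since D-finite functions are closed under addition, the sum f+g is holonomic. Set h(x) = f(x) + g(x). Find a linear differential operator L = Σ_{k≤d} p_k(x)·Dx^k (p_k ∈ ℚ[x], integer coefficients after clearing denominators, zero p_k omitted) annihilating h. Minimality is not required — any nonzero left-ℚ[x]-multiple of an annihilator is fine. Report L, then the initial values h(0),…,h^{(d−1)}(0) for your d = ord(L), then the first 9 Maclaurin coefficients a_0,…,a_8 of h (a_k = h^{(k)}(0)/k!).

L = (-176 + 256·x - 128·x^2) + (144 - 400·x + 384·x^2 - 128·x^3)·Dx + (-11 + 16·x - 8·x^2)·Dx^2 + (9 - 25·x + 24·x^2 - 8·x^3)·Dx^3  (order 3).
h: a_k = -1, -13, -1, 31, -1, -133/5, -1, 919/105, -1, …
ICs: h(0) = -1, h′(0) = -13, h′′(0) = -2.

f: a_k = 0, -12, 0, 32, 0, -128/5, 0, 1024/105, 0, …
g: a_k = -1, -1, -1, -1, -1, -1, -1, -1, -1, …
h₀=f+g: left-lcm gives L₀, ord ≤ 3.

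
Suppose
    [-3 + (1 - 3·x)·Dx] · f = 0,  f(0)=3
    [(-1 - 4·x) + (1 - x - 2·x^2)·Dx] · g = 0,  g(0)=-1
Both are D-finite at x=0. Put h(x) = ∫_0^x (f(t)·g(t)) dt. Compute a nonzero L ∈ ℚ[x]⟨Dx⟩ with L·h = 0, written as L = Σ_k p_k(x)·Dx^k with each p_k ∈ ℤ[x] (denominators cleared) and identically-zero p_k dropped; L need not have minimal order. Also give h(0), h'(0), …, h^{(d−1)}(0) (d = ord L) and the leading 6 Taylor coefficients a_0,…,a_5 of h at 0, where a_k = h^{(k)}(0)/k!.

f: a_k = 3, 9, 27, 81, 243, 729, …
g: a_k = -1, -1, -3, -5, -11, -21, …
L₀ := L_f ⊗_s L_g (sym. prod.), ord ≤ 1.
h=∫h₀ ⇒ L = L₀·Dx.
L = (-4 + 2·x + 18·x^2)·Dx + (1 - 4·x + x^2 + 6·x^3)·Dx^2  (order 2).
h: a_k = 0, -3, -6, -15, -75/2, -483/5, …
ICs: h(0) = 0, h′(0) = -3.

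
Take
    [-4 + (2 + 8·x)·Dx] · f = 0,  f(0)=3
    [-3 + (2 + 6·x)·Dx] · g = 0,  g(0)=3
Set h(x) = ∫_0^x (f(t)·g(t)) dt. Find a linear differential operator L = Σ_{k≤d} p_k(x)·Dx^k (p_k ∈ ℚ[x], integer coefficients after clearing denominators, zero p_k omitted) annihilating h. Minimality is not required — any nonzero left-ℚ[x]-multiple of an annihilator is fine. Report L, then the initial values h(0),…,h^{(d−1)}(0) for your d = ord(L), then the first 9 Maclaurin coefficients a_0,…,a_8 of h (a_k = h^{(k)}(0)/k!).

L = (-7 - 24·x)·Dx + (2 + 14·x + 24·x^2)·Dx^2  (order 2).
h: a_k = 0, 9, 63/4, -3/8, 63/64, -1773/640, 4179/512, -178173/7168, 1272159/16384, …
ICs: h(0) = 0, h′(0) = 9.

f: a_k = 3, 6, -6, 12, -30, 84, -252, 792, -2574, …
g: a_k = 3, 9/2, -27/8, 81/16, -1215/128, 5103/256, -45927/1024, 216513/2048, -8444007/32768, …
h₀=f·g: eliminate ⇒ L₀, order ≤ 1·1.
Integrate: L := L₀·Dx.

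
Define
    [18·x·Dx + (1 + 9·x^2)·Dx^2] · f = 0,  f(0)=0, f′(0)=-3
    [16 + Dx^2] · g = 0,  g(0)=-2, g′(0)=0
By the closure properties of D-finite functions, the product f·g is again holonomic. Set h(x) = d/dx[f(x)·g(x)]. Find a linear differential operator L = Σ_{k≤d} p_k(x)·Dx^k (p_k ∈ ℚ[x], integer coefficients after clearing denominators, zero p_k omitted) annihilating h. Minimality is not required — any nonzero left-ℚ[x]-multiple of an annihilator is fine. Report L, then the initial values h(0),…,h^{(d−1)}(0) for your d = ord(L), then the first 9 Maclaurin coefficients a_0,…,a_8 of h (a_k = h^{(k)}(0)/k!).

f: a_k = 0, -3, 0, 9, 0, -243/5, 0, 2187/7, 0, …
g: a_k = -2, 0, 16, 0, -64/3, 0, 512/45, 0, -1024/315, …
Product ⇒ symmetric product L₀, ord ≤ 4.
Differentiate: ansatz ord ≤ ord L₀ ⇒ L.
L = (524992 + 14103936·x^2 + 183342528·x^4 + 608394240·x^6 + 1431032832·x^8 + 3627970560·x^10 + 8707129344·x^12) + (314208·x + 11036736·x^3 + 108591840·x^5 + 419904000·x^7 + 1209323520·x^9 + 2176782336·x^11)·Dx + (38012 + 1098792·x^2 + 14837580·x^4 + 64186992·x^6 + 209112192·x^8 + 589545216·x^10 + 1088391168·x^12)·Dx^2 + (19638·x + 689796·x^3 + 6786990·x^5 + 26244000·x^7 + 75582720·x^9 + 136048896·x^11)·Dx^3 + (325 + 13581·x^2 + 211167·x^4 + 1635147·x^6 + 7479540·x^8 + 22674816·x^10 + 34012224·x^12)·Dx^4  (order 4).
h: a_k = 6, 0, -198, 0, 1526, 0, -171002/15, 0, 662874/7, …
ICs: h(0) = 6, h′(0) = 0, h′′(0) = -396, h′′′(0) = 0.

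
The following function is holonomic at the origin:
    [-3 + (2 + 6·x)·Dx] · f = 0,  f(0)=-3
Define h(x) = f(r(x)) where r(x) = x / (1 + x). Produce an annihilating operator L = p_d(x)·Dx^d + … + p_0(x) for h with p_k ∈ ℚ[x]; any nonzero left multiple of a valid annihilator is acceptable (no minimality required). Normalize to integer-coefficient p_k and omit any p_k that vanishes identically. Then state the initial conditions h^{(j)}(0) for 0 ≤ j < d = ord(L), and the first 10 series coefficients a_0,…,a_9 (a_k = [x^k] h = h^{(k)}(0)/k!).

f: a_k = -3, -9/2, 27/8, -81/16, 1215/128, -5103/256, 45927/1024, -216513/2048, 8444007/32768, -42220035/65536, …
L₀ from L_f via x↦r, Dx↦r'^{-1}Dx.
L = -3 + (2 + 10·x + 8·x^2)·Dx  (order 1).
h: a_k = -3, -9/2, 63/8, -261/16, 5031/128, -27207/256, 318915/1024, -1975005/2048, 101709495/32768, -673558515/65536, …
ICs: h(0) = -3.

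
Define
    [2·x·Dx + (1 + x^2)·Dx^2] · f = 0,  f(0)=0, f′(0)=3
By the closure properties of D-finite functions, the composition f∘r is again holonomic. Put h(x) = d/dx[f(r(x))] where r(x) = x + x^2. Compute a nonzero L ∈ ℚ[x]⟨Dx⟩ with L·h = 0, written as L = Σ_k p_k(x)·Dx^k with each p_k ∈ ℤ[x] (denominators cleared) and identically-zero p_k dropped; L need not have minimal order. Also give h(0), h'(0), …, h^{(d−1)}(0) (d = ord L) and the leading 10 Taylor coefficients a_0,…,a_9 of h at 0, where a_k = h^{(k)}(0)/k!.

L = (-2 + 2·x + 8·x^2 + 12·x^3 + 6·x^4) + (1 + 2·x + x^2 + 4·x^3 + 5·x^4 + 2·x^5)·Dx  (order 1).
h: a_k = 3, 6, -3, -12, -12, 12, 39, 24, -51, -114, …
ICs: h(0) = 3.

f: a_k = 0, 3, 0, -1, 0, 3/5, 0, -3/7, 0, 1/3, …
f∘r: x↦r, Dx↦Dx/r' in L_f ⇒ L₀.
Differentiate: ansatz ord ≤ ord L₀ ⇒ L.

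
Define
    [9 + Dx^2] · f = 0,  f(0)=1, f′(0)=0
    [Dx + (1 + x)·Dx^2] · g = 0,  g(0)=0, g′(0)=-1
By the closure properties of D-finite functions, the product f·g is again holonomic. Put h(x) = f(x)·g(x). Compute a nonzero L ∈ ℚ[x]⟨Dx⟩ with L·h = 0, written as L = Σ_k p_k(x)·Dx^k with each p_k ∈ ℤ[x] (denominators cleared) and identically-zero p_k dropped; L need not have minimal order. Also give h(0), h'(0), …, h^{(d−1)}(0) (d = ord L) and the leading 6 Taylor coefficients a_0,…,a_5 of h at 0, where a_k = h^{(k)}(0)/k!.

L = (2493 + 10854·x + 17091·x^2 + 11664·x^3 + 2916·x^4) + (612 + 1908·x + 1944·x^2 + 648·x^3)·Dx + (592 + 2484·x + 3834·x^2 + 2592·x^3 + 648·x^4)·Dx^2 + (68 + 212·x + 216·x^2 + 72·x^3)·Dx^3 + (35 + 142·x + 215·x^2 + 144·x^3 + 36·x^4)·Dx^4  (order 4).
h: a_k = 0, -1, 1/2, 25/6, -2, -83/40, …
ICs: h(0) = 0, h′(0) = -1, h′′(0) = 1, h′′′(0) = 25.

f: a_k = 1, 0, -9/2, 0, 27/8, 0, …
g: a_k = 0, -1, 1/2, -1/3, 1/4, -1/5, …
Product ⇒ symmetric product L₀, ord ≤ 4.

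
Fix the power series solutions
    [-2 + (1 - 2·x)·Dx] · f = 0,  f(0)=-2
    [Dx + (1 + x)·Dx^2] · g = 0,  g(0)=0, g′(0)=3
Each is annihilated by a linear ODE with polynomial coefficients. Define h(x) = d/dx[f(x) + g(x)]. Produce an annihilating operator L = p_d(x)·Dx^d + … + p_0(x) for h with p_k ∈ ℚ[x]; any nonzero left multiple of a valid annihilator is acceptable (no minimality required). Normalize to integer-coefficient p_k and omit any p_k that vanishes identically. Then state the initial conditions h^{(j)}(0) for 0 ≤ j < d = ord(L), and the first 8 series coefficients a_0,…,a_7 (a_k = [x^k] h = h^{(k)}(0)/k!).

L = (32 + 8·x) + (22 + 56·x + 16·x^2)·Dx + (-5 + 3·x + 12·x^2 + 4·x^3)·Dx^2  (order 2).
h: a_k = -1, -19, -45, -131, -317, -771, -1789, -4099, …
ICs: h(0) = -1, h′(0) = -19.

f: a_k = -2, -4, -8, -16, -32, -64, -128, -256, …
g: a_k = 0, 3, -3/2, 1, -3/4, 3/5, -1/2, 3/7, …
Weyl lclm of L_f,L_g ⇒ L₀ (ord ≤ 3).
h₀' ⇒ L via d/dx closure of L₀.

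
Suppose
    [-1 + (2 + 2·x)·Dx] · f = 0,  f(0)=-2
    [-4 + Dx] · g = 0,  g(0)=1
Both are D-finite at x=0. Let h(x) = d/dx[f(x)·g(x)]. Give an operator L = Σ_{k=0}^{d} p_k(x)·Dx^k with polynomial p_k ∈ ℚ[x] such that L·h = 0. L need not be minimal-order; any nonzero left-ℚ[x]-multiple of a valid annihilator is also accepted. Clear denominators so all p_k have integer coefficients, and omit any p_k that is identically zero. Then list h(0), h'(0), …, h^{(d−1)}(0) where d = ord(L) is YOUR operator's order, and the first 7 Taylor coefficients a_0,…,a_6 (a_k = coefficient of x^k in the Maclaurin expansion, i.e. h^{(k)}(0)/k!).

L = (79 + 144·x + 64·x^2) + (-18 - 34·x - 16·x^2)·Dx  (order 1).
h: a_k = -9, -79/2, -683/8, -1947/16, -49553/384, -417727/3840, -389323/5120, …
ICs: h(0) = -9.

f: a_k = -2, -1, 1/4, -1/8, 5/64, -7/128, 21/512, …
g: a_k = 1, 4, 8, 32/3, 32/3, 128/15, 256/45, …
Sym-product of L_f,L_g gives L₀ (≤ ord 1).
h=h₀': d/dx-closure on L₀ ⇒ L.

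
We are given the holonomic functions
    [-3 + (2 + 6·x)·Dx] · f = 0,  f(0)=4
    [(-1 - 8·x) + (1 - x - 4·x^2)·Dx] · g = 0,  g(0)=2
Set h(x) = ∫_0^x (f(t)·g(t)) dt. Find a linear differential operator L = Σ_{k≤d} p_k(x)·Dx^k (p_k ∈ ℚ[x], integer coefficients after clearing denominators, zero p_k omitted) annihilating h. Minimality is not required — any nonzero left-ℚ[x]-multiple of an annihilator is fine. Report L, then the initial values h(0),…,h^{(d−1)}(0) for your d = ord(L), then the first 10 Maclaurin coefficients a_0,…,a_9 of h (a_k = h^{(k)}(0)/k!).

L = (5 + 19·x + 36·x^2)·Dx + (-2 - 4·x + 14·x^2 + 24·x^3)·Dx^2  (order 2).
h: a_k = 0, 8, 10, 43/3, 273/8, 4531/80, 28235/192, 242623/896, 1460937/2048, 51616067/36864, …
ICs: h(0) = 0, h′(0) = 8.

f: a_k = 4, 6, -9/2, 27/4, -405/32, 1701/64, -15309/256, 72171/512, -2814669/8192, 14073345/16384, …
g: a_k = 2, 2, 10, 18, 58, 130, 362, 882, 2330, 5858, …
L₀ := L_f ⊗_s L_g (sym. prod.), ord ≤ 1.
h=∫₀ˣh₀: take L = L₀·Dx.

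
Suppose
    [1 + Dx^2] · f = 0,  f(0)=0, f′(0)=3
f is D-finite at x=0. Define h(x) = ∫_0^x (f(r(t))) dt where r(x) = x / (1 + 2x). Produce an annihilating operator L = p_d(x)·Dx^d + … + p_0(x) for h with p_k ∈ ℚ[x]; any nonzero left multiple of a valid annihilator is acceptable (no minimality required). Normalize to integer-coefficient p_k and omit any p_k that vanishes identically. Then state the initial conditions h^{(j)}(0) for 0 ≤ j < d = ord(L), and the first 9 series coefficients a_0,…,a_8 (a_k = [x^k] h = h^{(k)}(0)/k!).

L = Dx + (4 + 24·x + 48·x^2 + 32·x^3)·Dx^2 + (1 + 8·x + 24·x^2 + 32·x^3 + 16·x^4)·Dx^3  (order 3).
h: a_k = 0, 0, 3/2, -2, 23/8, -21/5, 1441/240, -225/28, 123479/13440, …
ICs: h(0) = 0, h′(0) = 0, h′′(0) = 3.

f: a_k = 0, 3, 0, -1/2, 0, 1/40, 0, -1/1680, 0, …
L₀ from L_f via x↦r, Dx↦r'^{-1}Dx.
Integrate: L := L₀·Dx.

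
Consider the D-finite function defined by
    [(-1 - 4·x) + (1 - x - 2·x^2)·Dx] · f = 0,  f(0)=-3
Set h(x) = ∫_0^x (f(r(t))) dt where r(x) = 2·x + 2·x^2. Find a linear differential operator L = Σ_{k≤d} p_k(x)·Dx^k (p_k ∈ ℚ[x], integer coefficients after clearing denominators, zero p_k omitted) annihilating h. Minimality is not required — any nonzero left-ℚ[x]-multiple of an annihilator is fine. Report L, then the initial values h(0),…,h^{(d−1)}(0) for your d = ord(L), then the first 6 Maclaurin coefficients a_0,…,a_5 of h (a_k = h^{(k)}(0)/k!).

f: a_k = -3, -3, -9, -15, -33, -63, …
Change of var in L_f (x↦r) gives L₀.
h=∫h₀ ⇒ L = L₀·Dx.
L = (2 + 20·x + 48·x^2 + 32·x^3)·Dx + (-1 + 2·x + 10·x^2 + 16·x^3 + 8·x^4)·Dx^2  (order 2).
h: a_k = 0, -3, -3, -14, -48, -924/5, …
ICs: h(0) = 0, h′(0) = -3.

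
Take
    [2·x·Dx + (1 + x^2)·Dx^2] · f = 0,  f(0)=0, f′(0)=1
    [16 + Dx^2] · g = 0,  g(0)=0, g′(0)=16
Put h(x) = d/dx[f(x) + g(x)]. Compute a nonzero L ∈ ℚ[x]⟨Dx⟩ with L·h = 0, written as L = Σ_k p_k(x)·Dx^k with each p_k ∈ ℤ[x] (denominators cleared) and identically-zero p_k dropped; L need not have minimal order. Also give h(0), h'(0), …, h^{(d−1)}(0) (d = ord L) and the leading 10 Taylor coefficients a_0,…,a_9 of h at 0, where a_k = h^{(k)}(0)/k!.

f: a_k = 0, 1, 0, -1/3, 0, 1/5, 0, -1/7, 0, 1/9, …
g: a_k = 0, 16, 0, -128/3, 0, 512/15, 0, -4096/315, 0, 8192/2835, …
Weyl lclm of L_f,L_g ⇒ L₀ (ord ≤ 4).
Differentiate: ansatz ord ≤ ord L₀ ⇒ L.
L = (64·x + 704·x^3 + 256·x^5) + (112 + 416·x^2 + 432·x^4 + 128·x^6)·Dx + (4·x + 44·x^3 + 16·x^5)·Dx^2 + (7 + 26·x^2 + 27·x^4 + 8·x^6)·Dx^3  (order 3).
h: a_k = 17, 0, -129, 0, 515/3, 0, -4141/45, 0, 8507/315, 0, …
ICs: h(0) = 17, h′(0) = 0, h′′(0) = -258.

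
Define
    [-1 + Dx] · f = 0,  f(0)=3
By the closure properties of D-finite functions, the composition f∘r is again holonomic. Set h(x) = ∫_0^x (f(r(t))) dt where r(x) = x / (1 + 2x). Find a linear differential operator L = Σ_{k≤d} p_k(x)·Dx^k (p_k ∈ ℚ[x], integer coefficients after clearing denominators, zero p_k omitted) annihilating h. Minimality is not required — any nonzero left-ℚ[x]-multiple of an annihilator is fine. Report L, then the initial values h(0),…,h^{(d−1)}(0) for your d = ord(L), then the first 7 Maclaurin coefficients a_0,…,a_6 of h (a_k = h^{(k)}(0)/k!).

L = -Dx + (1 + 4·x + 4·x^2)·Dx^2  (order 2).
h: a_k = 0, 3, 3/2, -3/2, 13/8, -71/40, 147/80, …
ICs: h(0) = 0, h′(0) = 3.

f: a_k = 3, 3, 3/2, 1/2, 1/8, 1/40, 1/240, …
Change of var in L_f (x↦r) gives L₀.
h=∫h₀ ⇒ L = L₀·Dx.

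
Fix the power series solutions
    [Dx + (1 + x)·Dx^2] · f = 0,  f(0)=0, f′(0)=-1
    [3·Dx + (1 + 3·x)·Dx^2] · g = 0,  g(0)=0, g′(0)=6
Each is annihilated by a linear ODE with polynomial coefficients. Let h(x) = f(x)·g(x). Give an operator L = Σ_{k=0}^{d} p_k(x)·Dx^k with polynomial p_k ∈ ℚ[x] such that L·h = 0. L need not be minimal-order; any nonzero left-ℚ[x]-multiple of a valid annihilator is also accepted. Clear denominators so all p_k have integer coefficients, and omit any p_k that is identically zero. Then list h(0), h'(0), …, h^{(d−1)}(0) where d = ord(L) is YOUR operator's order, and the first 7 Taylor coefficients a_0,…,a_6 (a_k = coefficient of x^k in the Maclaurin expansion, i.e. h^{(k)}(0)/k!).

L = (30 + 72·x + 54·x^2)·Dx + (76 + 354·x + 540·x^2 + 270·x^3)·Dx^2 + (29 + 200·x + 486·x^2 + 504·x^3 + 189·x^4)·Dx^3 + (2 + 19·x + 68·x^2 + 114·x^3 + 90·x^4 + 27·x^5)·Dx^4  (order 4).
h: a_k = 0, 0, -6, 12, -49/2, 54, -1269/10, …
ICs: h(0) = 0, h′(0) = 0, h′′(0) = -12, h′′′(0) = 72.

f: a_k = 0, -1, 1/2, -1/3, 1/4, -1/5, 1/6, …
g: a_k = 0, 6, -9, 18, -81/2, 486/5, -243, …
Sym-product of L_f,L_g gives L₀ (≤ ord 4).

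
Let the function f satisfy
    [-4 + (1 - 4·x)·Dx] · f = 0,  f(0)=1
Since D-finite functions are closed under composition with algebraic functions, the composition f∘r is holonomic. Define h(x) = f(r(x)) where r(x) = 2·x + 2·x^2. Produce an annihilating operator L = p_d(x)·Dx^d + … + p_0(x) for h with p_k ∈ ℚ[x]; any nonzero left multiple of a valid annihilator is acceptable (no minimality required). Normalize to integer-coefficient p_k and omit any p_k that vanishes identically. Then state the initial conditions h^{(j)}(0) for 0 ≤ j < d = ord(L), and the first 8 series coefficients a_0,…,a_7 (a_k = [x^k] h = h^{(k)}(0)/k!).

L = (8 + 16·x) + (-1 + 8·x + 8·x^2)·Dx  (order 1).
h: a_k = 1, 8, 72, 640, 5696, 50688, 451072, 4014080, …
ICs: h(0) = 1.

f: a_k = 1, 4, 16, 64, 256, 1024, 4096, 16384, …
f∘r: x↦r, Dx↦Dx/r' in L_f ⇒ L₀.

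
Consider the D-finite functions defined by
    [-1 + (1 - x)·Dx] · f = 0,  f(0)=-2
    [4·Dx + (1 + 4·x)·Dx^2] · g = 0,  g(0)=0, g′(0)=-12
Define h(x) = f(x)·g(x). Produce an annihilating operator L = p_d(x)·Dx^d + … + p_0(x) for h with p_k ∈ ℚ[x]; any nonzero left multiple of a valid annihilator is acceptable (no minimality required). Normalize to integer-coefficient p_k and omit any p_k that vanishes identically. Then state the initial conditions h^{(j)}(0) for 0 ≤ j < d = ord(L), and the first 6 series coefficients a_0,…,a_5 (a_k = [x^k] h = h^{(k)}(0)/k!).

L = 4 + (-2 + 12·x)·Dx + (-1 - 3·x + 4·x^2)·Dx^2  (order 2).
h: a_k = 0, 24, -24, 104, -280, 4744/5, …
ICs: h(0) = 0, h′(0) = 24.

f: a_k = -2, -2, -2, -2, -2, -2, …
g: a_k = 0, -12, 24, -64, 192, -3072/5, …
L₀ := L_f ⊗_s L_g (sym. prod.), ord ≤ 2.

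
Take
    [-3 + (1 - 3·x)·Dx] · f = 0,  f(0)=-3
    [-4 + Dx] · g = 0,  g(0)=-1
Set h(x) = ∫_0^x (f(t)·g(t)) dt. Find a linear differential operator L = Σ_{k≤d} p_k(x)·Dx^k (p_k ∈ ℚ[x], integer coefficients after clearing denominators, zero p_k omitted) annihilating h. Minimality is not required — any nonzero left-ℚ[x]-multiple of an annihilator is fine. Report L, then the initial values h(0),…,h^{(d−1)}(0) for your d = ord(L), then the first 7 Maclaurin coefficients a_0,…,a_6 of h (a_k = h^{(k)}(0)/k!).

L = (7 - 12·x)·Dx + (-1 + 3·x)·Dx^2  (order 2).
h: a_k = 0, 3, 21/2, 29, 293/4, 911/5, 13793/30, …
ICs: h(0) = 0, h′(0) = 3.

f: a_k = -3, -9, -27, -81, -243, -729, -2187, …
g: a_k = -1, -4, -8, -32/3, -32/3, -128/15, -256/45, …
h₀=f·g: eliminate ⇒ L₀, order ≤ 1·1.
h=∫₀ˣh₀: take L = L₀·Dx.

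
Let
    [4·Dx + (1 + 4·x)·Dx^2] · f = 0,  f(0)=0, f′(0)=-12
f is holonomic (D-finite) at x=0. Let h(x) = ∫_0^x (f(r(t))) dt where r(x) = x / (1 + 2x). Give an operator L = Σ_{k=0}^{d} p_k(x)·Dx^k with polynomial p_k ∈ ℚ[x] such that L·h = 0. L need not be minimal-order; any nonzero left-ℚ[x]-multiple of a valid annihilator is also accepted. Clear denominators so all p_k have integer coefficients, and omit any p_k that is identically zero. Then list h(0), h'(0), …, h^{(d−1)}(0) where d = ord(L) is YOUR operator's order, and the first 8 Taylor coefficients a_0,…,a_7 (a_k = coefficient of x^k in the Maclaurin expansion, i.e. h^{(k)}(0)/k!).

f: a_k = 0, -12, 24, -64, 192, -3072/5, 2048, -49152/7, …
L₀ from L_f via x↦r, Dx↦r'^{-1}Dx.
h=∫₀ˣh₀: take L = L₀·Dx.
L = (8 + 24·x)·Dx^2 + (1 + 8·x + 12·x^2)·Dx^3  (order 3).
h: a_k = 0, 0, -6, 16, -52, 192, -3872/5, 3328, …
ICs: h(0) = 0, h′(0) = 0, h′′(0) = -12.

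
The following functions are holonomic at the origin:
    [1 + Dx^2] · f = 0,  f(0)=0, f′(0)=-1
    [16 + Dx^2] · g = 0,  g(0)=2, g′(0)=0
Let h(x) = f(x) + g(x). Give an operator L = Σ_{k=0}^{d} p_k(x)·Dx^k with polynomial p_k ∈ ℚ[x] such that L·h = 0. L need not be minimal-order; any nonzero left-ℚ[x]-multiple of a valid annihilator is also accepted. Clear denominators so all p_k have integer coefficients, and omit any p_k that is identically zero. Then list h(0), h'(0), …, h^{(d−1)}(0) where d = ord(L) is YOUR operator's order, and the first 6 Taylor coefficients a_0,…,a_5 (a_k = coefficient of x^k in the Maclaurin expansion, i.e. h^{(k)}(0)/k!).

f: a_k = 0, -1, 0, 1/6, 0, -1/120, …
g: a_k = 2, 0, -16, 0, 64/3, 0, …
h₀=f+g: left-lcm gives L₀, ord ≤ 4.
L = 16 + 17·Dx^2 + Dx^4  (order 4).
h: a_k = 2, -1, -16, 1/6, 64/3, -1/120, …
ICs: h(0) = 2, h′(0) = -1, h′′(0) = -32, h′′′(0) = 1.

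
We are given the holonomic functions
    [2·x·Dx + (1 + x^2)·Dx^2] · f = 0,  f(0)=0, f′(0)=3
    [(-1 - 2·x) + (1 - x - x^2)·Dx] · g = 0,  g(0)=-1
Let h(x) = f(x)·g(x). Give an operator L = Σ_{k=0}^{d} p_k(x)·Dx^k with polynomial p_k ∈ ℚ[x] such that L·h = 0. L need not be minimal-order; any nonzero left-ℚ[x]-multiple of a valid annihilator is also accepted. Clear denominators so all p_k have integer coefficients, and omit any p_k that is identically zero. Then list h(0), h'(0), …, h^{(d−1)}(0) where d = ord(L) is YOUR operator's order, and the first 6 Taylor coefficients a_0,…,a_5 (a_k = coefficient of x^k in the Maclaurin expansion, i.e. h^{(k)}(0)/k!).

L = (2 + 2·x + 6·x^2) + (2 + 2·x + 4·x^2 + 6·x^3)·Dx + (-1 + x + x^3 + x^4)·Dx^2  (order 2).
h: a_k = 0, -3, -3, -5, -8, -68/5, …
ICs: h(0) = 0, h′(0) = -3.

f: a_k = 0, 3, 0, -1, 0, 3/5, …
g: a_k = -1, -1, -2, -3, -5, -8, …
L₀ := L_f ⊗_s L_g (sym. prod.), ord ≤ 2.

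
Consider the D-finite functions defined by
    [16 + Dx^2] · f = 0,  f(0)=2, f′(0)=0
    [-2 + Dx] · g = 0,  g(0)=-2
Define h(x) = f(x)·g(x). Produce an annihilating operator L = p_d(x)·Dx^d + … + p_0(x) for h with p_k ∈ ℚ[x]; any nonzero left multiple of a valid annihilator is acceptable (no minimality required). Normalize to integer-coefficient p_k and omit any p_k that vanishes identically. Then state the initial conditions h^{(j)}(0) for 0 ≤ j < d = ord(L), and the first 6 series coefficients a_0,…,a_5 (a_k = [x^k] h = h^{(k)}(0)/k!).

L = 20 - 4·Dx + Dx^2  (order 2).
h: a_k = -4, -8, 24, 176/3, 56/3, -656/15, …
ICs: h(0) = -4, h′(0) = -8.

f: a_k = 2, 0, -16, 0, 64/3, 0, …
g: a_k = -2, -4, -4, -8/3, -4/3, -8/15, …
h₀=f·g: eliminate ⇒ L₀, order ≤ 2·1.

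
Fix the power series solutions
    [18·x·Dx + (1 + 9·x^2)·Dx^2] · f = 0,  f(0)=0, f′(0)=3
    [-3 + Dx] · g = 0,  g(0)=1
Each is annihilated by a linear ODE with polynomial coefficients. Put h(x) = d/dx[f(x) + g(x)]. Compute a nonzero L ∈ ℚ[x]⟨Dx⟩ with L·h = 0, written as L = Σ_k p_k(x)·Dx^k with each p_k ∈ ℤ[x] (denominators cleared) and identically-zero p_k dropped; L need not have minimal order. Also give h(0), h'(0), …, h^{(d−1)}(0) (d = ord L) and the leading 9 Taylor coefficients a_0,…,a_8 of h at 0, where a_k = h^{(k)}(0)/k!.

L = (18 - 108·x - 162·x^2) + (-9 + 27·x + 27·x^2 - 81·x^3)·Dx + (1 + 3·x + 9·x^2 + 27·x^3)·Dx^2  (order 2).
h: a_k = 6, 9, -27/2, 27/2, 2025/8, 243/40, -174717/80, 729/560, 88182027/4480, …
ICs: h(0) = 6, h′(0) = 9.

f: a_k = 0, 3, 0, -9, 0, 243/5, 0, -2187/7, 0, …
g: a_k = 1, 3, 9/2, 9/2, 27/8, 81/40, 81/80, 243/560, 729/4480, …
L₀ := lclm(L_f,L_g); ord L₀ ≤ 2+1.
Derive L from L₀ (diff closure).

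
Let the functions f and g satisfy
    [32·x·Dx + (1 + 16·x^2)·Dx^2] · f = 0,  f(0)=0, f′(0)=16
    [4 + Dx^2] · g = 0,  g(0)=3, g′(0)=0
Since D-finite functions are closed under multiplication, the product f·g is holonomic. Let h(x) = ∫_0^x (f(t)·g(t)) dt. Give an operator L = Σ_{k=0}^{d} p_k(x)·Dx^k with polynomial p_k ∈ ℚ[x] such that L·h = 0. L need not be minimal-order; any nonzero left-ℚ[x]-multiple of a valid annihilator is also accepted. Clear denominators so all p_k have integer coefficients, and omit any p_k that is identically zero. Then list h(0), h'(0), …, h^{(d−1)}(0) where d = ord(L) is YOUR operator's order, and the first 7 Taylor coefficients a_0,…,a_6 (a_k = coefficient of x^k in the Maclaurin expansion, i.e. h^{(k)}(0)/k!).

f: a_k = 0, 16, 0, -256/3, 0, 4096/5, 0, …
g: a_k = 3, 0, -6, 0, 2, 0, -4/15, …
Sym-product of L_f,L_g gives L₀ (≤ ord 4).
∫: right-multiply L₀ by Dx.
L = (1360 + 60416·x^2 + 106496·x^4 + 262144·x^6 + 1048576·x^8)·Dx + (2304·x + 45056·x^3 + 196608·x^5 + 1048576·x^7)·Dx^2 + (360 + 15872·x^2 + 36864·x^4 + 131072·x^6 + 524288·x^8)·Dx^3 + (576·x + 11264·x^3 + 49152·x^5 + 262144·x^7)·Dx^4 + (5 + 192·x^2 + 2560·x^4 + 16384·x^6 + 65536·x^8)·Dx^5  (order 5).
h: a_k = 0, 0, 24, 0, -88, 0, 7504/15, …
ICs: h(0) = 0, h′(0) = 0, h′′(0) = 48, h′′′(0) = 0, h′′′′(0) = -2112.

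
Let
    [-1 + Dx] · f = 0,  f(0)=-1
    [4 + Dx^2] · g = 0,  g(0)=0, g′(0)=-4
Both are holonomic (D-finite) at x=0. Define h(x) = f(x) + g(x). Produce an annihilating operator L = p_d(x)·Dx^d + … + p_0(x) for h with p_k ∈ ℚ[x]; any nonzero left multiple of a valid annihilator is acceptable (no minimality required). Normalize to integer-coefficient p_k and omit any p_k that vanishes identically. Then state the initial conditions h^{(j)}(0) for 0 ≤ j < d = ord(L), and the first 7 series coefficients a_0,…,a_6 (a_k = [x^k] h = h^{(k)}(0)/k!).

f: a_k = -1, -1, -1/2, -1/6, -1/24, -1/120, -1/720, …
g: a_k = 0, -4, 0, 8/3, 0, -8/15, 0, …
Weyl lclm of L_f,L_g ⇒ L₀ (ord ≤ 3).
L = -4 + 4·Dx - Dx^2 + Dx^3  (order 3).
h: a_k = -1, -5, -1/2, 5/2, -1/24, -13/24, -1/720, …
ICs: h(0) = -1, h′(0) = -5, h′′(0) = -1.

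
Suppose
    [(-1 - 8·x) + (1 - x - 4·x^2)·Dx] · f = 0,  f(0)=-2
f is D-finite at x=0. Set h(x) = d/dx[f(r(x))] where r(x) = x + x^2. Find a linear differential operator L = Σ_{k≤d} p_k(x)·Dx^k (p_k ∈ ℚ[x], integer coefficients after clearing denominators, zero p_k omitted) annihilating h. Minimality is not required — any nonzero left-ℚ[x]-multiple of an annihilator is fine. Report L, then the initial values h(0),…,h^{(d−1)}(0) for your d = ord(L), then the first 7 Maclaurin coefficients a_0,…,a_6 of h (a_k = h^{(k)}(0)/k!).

f: a_k = -2, -2, -10, -18, -58, -130, -362, …
h₀=f(r): pull back L_f along r ⇒ L₀.
Differentiate: ansatz ord ≤ ord L₀ ⇒ L.
L = (12 + 78·x + 246·x^2 + 656·x^3 + 1128·x^4 + 960·x^5 + 320·x^6) + (-1 - 9·x - 9·x^2 + 66·x^3 + 220·x^4 + 312·x^5 + 224·x^6 + 64·x^7)·Dx  (order 1).
h: a_k = -2, -24, -114, -488, -2080, -8268, -32102, …
ICs: h(0) = -2.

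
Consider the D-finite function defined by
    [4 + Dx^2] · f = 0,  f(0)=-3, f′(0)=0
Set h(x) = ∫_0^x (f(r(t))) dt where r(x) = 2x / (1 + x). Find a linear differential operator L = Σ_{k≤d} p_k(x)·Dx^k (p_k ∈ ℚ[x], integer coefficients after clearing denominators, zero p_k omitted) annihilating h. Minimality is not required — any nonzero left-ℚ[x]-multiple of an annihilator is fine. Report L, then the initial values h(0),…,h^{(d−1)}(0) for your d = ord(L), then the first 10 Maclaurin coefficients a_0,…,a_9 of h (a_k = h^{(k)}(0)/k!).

f: a_k = -3, 0, 6, 0, -2, 0, 4/15, 0, -2/105, 0, …
Substitute x→r, Dx→(1/r')Dx; clear ⇒ L₀.
∫: right-multiply L₀ by Dx.
L = 16·Dx + (2 + 6·x + 6·x^2 + 2·x^3)·Dx^2 + (1 + 4·x + 6·x^2 + 4·x^3 + x^4)·Dx^3  (order 3).
h: a_k = 0, -3, 0, 8, -12, 8, 16/3, -392/15, 246/5, -12568/189, …
ICs: h(0) = 0, h′(0) = -3, h′′(0) = 0.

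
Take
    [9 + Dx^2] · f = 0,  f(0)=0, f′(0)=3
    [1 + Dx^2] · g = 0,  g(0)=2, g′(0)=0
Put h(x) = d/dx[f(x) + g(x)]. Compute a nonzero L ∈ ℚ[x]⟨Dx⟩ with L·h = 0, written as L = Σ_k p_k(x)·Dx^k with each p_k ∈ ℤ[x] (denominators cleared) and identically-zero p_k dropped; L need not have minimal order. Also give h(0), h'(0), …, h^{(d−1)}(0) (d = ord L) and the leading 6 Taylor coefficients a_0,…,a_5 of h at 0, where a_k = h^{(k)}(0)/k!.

f: a_k = 0, 3, 0, -9/2, 0, 81/40, …
g: a_k = 2, 0, -1, 0, 1/12, 0, …
L₀ := lclm(L_f,L_g); ord L₀ ≤ 2+2.
Differentiate: ansatz ord ≤ ord L₀ ⇒ L.
L = 9 + 10·Dx^2 + Dx^4  (order 4).
h: a_k = 3, -2, -27/2, 1/3, 81/8, -1/60, …
ICs: h(0) = 3, h′(0) = -2, h′′(0) = -27, h′′′(0) = 2.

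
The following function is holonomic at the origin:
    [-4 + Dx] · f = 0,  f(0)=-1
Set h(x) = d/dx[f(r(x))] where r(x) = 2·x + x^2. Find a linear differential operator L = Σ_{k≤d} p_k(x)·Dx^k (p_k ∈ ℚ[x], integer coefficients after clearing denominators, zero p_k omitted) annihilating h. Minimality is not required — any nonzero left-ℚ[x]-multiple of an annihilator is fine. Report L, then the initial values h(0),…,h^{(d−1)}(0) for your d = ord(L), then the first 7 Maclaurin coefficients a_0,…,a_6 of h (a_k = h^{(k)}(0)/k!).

f: a_k = -1, -4, -8, -32/3, -32/3, -128/15, -256/45, …
L₀ from L_f via x↦r, Dx↦r'^{-1}Dx.
Differentiate: ansatz ord ≤ ord L₀ ⇒ L.
L = (9 + 16·x + 8·x^2) + (-1 - x)·Dx  (order 1).
h: a_k = -8, -72, -352, -3680/3, -3392, -118208/15, -717056/45, …
ICs: h(0) = -8.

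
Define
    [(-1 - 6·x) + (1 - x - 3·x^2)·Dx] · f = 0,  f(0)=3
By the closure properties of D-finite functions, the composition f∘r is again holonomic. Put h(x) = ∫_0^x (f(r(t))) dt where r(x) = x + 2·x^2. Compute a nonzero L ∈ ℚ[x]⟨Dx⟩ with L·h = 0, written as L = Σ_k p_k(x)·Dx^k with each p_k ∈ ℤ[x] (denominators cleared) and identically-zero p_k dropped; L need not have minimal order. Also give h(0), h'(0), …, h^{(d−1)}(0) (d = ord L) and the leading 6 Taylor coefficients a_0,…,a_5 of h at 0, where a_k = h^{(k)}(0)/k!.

L = (1 + 10·x + 36·x^2 + 48·x^3)·Dx + (-1 + x + 5·x^2 + 12·x^3 + 12·x^4)·Dx^2  (order 2).
h: a_k = 0, 3, 3/2, 6, 69/4, 231/5, …
ICs: h(0) = 0, h′(0) = 3.

f: a_k = 3, 3, 12, 21, 57, 120, …
f∘r: x↦r, Dx↦Dx/r' in L_f ⇒ L₀.
h=∫₀ˣh₀: take L = L₀·Dx.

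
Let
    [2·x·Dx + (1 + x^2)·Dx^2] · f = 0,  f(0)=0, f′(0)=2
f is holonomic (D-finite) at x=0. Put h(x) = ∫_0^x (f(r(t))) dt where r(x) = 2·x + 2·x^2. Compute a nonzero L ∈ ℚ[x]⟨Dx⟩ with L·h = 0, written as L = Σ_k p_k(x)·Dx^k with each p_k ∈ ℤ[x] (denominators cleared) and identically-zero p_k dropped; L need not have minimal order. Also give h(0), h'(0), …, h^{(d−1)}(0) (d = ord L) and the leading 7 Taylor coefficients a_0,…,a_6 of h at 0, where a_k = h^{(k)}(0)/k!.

f: a_k = 0, 2, 0, -2/3, 0, 2/5, 0, …
L₀ from L_f via x↦r, Dx↦r'^{-1}Dx.
∫: right-multiply L₀ by Dx.
L = (-2 + 8·x + 32·x^2 + 48·x^3 + 24·x^4)·Dx^2 + (1 + 2·x + 4·x^2 + 16·x^3 + 20·x^4 + 8·x^5)·Dx^3  (order 3).
h: a_k = 0, 0, 2, 4/3, -4/3, -16/5, -8/15, …
ICs: h(0) = 0, h′(0) = 0, h′′(0) = 4.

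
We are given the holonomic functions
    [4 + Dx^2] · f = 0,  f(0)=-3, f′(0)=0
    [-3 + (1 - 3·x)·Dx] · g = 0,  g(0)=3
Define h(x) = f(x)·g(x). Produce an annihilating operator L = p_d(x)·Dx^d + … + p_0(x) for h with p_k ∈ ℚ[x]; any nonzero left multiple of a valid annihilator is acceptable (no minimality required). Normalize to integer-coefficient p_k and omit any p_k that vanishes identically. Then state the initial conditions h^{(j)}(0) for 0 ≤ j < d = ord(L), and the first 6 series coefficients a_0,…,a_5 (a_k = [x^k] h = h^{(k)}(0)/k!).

L = (-4 + 12·x) + 6·Dx + (-1 + 3·x)·Dx^2  (order 2).
h: a_k = -9, -27, -63, -189, -573, -1719, …
ICs: h(0) = -9, h′(0) = -27.

f: a_k = -3, 0, 6, 0, -2, 0, …
g: a_k = 3, 9, 27, 81, 243, 729, …
Sym-product of L_f,L_g gives L₀ (≤ ord 2).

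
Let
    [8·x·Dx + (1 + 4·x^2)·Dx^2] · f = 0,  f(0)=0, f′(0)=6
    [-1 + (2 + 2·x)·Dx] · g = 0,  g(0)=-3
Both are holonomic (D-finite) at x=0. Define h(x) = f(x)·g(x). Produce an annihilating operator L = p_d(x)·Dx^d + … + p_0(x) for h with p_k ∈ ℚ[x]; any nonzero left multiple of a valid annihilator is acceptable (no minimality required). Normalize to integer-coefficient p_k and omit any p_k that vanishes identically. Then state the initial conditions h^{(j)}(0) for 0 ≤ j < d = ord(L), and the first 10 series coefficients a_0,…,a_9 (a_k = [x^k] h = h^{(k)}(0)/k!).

L = (3 - 16·x - 4·x^2) + (-4 + 28·x + 48·x^2 + 16·x^3)·Dx + (4 + 8·x + 20·x^2 + 32·x^3 + 16·x^4)·Dx^2  (order 2).
h: a_k = 0, -18, -9, 105/4, 87/8, -19167/320, -17787/640, 3067959/17920, 2833221/35840, -60850925/114688, …
ICs: h(0) = 0, h′(0) = -18.

f: a_k = 0, 6, 0, -8, 0, 96/5, 0, -384/7, 0, 512/3, …
g: a_k = -3, -3/2, 3/8, -3/16, 15/128, -21/256, 63/1024, -99/2048, 1287/32768, -2145/65536, …
f·g: L₀ = L_f ⊗_s L_g, ord ≤ 2·1.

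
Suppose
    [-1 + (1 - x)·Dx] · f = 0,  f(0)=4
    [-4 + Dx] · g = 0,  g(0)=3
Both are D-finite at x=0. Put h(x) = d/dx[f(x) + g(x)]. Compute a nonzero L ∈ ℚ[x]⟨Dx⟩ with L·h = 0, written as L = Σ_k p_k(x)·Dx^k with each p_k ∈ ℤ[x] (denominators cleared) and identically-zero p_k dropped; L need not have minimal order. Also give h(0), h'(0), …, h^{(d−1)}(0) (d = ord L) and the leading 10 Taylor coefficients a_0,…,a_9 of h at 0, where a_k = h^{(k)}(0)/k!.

L = (-4 + 16·x) + (5 - 16·x + 8·x^2)·Dx + (-1 + 3·x - 2·x^2)·Dx^2  (order 2).
h: a_k = 16, 56, 108, 144, 148, 632/5, 1444/15, 7456/105, 5828/105, 45992/945, …
ICs: h(0) = 16, h′(0) = 56.

f: a_k = 4, 4, 4, 4, 4, 4, 4, 4, 4, 4, …
g: a_k = 3, 12, 24, 32, 32, 128/5, 256/15, 1024/105, 512/105, 2048/945, …
f+g: L₀ = lclm(L_f,L_g), ord ≤ 1+1.
h=h₀': d/dx-closure on L₀ ⇒ L.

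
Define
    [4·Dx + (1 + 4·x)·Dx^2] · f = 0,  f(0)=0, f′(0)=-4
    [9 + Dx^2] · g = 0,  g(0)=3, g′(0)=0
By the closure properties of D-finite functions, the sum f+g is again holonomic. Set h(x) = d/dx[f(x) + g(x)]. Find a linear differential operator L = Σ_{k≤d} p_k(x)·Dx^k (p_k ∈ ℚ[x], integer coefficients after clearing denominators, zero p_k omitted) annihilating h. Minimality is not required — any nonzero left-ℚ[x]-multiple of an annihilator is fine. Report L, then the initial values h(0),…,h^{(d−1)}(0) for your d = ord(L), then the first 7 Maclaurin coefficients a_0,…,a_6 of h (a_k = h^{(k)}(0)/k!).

f: a_k = 0, -4, 8, -64/3, 64, -1024/5, 2048/3, …
g: a_k = 3, 0, -27/2, 0, 81/8, 0, -243/80, …
f+g: L₀ = lclm(L_f,L_g), ord ≤ 2+2.
Derive L from L₀ (diff closure).
L = (3780 + 2592·x + 5184·x^2) + (369 + 2124·x + 3888·x^2 + 5184·x^3)·Dx + (420 + 288·x + 576·x^2)·Dx^2 + (41 + 236·x + 432·x^2 + 576·x^3)·Dx^3  (order 3).
h: a_k = -4, -11, -64, 593/2, -1024, 163111/40, -16384, …
ICs: h(0) = -4, h′(0) = -11, h′′(0) = -128.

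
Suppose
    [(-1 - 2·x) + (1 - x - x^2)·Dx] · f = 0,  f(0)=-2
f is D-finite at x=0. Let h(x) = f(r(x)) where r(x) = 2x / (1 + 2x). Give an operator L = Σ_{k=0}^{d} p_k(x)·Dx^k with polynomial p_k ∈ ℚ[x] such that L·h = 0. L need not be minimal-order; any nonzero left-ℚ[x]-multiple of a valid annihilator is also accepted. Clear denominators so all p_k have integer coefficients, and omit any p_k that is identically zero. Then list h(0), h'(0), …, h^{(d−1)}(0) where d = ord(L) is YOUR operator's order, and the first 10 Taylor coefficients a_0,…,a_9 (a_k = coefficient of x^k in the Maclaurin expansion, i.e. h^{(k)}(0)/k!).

f: a_k = -2, -2, -4, -6, -10, -16, -26, -42, -68, -110, …
L₀ from L_f via x↦r, Dx↦r'^{-1}Dx.
L = (2 + 12·x) + (-1 - 4·x + 8·x^3)·Dx  (order 1).
h: a_k = -2, -4, -8, 0, -32, 64, -256, 768, -2560, 8192, …
ICs: h(0) = -2.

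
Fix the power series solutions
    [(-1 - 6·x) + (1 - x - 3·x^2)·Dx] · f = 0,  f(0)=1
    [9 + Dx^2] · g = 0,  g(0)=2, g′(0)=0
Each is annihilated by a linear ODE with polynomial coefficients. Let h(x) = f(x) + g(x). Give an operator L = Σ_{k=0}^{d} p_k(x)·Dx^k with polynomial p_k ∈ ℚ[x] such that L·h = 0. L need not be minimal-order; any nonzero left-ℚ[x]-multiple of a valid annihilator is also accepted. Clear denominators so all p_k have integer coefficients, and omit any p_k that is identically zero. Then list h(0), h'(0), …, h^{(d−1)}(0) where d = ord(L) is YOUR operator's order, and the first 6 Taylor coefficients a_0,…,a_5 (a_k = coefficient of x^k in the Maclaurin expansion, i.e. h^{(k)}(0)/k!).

f: a_k = 1, 1, 4, 7, 19, 40, …
g: a_k = 2, 0, -9, 0, 27/4, 0, …
L₀ := lclm(L_f,L_g); ord L₀ ≤ 1+2.
L = (459 + 2916·x + 1539·x^2 + 3888·x^3 + 3645·x^4 + 4374·x^5) + (-153 + 153·x + 378·x^2 - 405·x^3 + 2187·x^5 + 2187·x^6)·Dx + (51 + 324·x + 171·x^2 + 432·x^3 + 405·x^4 + 486·x^5)·Dx^2 + (-17 + 17·x + 42·x^2 - 45·x^3 + 243·x^5 + 243·x^6)·Dx^3  (order 3).
h: a_k = 3, 1, -5, 7, 103/4, 40, …
ICs: h(0) = 3, h′(0) = 1, h′′(0) = -10.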